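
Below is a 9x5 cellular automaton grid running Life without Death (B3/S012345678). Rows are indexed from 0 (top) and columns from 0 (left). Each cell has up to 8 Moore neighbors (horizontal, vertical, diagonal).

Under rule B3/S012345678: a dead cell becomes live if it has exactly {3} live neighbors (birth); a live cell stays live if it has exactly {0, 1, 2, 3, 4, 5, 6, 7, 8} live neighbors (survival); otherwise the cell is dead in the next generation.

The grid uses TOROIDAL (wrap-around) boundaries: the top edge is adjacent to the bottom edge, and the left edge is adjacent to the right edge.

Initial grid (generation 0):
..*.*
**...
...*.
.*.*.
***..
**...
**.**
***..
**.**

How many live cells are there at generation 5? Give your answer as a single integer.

Simulating step by step:
Generation 0 (given above): 23 live cells
Generation 1: 33 live cells
..*.*
*****
**.**
**.**
***.*
**.*.
**.**
***..
**.**
Generation 2: 33 live cells
..*.*
*****
**.**
**.**
***.*
**.*.
**.**
***..
**.**
Generation 3: 33 live cells
..*.*
*****
**.**
**.**
***.*
**.*.
**.**
***..
**.**
Generation 4: 33 live cells
..*.*
*****
**.**
**.**
***.*
**.*.
**.**
***..
**.**
Generation 5: 33 live cells
..*.*
*****
**.**
**.**
***.*
**.*.
**.**
***..
**.**
Population at generation 5: 33

Answer: 33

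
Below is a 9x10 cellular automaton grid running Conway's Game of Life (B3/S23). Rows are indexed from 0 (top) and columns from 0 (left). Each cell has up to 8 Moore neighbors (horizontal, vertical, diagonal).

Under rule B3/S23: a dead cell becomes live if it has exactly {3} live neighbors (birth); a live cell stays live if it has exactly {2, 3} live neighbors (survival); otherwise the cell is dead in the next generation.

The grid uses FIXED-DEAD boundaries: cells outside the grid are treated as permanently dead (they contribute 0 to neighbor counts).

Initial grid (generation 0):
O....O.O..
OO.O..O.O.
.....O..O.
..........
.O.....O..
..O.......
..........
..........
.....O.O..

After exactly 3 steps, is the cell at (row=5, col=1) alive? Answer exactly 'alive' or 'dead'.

Answer: dead

Derivation:
Simulating step by step:
Generation 0 (given above): 15 live cells
Generation 1: 11 live cells
OO....OO..
OO..OOO.O.
.......O..
..........
..........
..........
..........
..........
..........
Generation 2: 11 live cells
OO....OO..
OO...O..O.
.....OOO..
..........
..........
..........
..........
..........
..........
Generation 3: 12 live cells
OO....OO..
OO...O..O.
.....OOO..
......O...
..........
..........
..........
..........
..........

Cell (5,1) at generation 3: 0 -> dead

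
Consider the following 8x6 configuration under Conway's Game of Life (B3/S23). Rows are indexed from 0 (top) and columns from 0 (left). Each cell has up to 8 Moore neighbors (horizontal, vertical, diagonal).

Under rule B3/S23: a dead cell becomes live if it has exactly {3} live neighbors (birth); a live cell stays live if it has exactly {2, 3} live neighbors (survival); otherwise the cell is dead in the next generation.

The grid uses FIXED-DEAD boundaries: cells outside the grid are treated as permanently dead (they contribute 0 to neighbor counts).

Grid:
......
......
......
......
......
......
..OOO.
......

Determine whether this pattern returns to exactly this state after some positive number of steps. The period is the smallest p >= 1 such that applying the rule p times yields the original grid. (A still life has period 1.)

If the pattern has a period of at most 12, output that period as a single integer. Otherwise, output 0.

Answer: 2

Derivation:
Simulating and comparing each generation to the original:
Gen 0 (original, given above): 3 live cells
Gen 1: 3 live cells, differs from original
Gen 2: 3 live cells, MATCHES original -> period = 2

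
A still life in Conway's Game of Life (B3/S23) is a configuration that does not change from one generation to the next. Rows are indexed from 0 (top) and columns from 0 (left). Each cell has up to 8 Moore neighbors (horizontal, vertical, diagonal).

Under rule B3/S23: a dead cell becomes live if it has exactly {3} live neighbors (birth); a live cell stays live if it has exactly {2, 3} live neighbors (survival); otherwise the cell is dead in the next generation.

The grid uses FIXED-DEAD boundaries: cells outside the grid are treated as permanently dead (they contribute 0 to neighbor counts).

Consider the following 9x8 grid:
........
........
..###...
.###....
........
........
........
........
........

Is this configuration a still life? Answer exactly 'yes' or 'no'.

Compute generation 1 and compare to generation 0 (given above):
Generation 1:
........
...#....
.#..#...
.#..#...
..#.....
........
........
........
........
Cell (1,3) differs: gen0=0 vs gen1=1 -> NOT a still life.

Answer: no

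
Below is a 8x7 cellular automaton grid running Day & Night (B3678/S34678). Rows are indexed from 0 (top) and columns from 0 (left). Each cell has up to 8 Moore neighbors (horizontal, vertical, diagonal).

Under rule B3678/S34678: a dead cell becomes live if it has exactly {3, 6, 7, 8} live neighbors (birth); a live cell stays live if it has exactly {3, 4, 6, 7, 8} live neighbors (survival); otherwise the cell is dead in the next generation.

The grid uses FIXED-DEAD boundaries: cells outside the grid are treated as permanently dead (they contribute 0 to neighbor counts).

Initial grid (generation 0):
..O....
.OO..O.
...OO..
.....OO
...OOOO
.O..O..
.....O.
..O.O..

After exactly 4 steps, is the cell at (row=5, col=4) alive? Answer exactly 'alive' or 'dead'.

Simulating step by step:
Generation 0 (given above): 17 live cells
Generation 1: 15 live cells
.O.....
..O.O..
..O.O.O
....O.O
....O.O
...OO.O
...OO..
.......
Generation 2: 10 live cells
.......
.O...O.
.......
.....O.
....OO.
...OO..
...OOO.
.......
Generation 3: 9 live cells
.......
.......
.......
....O..
...OOO.
...OO..
...OO..
....O..
Generation 4: 11 live cells
.......
.......
.......
...OOO.
...O.O.
..O.O..
...OOO.
...O...

Cell (5,4) at generation 4: 1 -> alive

Answer: alive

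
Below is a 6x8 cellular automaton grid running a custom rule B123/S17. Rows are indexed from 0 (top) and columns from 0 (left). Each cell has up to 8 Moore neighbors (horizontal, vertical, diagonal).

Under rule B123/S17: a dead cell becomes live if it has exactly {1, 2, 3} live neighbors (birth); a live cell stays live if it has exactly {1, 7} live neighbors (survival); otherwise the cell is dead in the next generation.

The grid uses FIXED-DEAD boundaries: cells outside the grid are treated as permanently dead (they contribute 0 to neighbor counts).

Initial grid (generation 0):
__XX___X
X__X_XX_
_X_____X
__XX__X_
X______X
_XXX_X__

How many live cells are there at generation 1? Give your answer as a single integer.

Simulating step by step:
Generation 0 (given above): 18 live cells
Generation 1: 31 live cells
XX__XXXX
XX__XX_X
X__XXX__
XX_XXX_X
X___XXXX
X__XX_XX
Population at generation 1: 31

Answer: 31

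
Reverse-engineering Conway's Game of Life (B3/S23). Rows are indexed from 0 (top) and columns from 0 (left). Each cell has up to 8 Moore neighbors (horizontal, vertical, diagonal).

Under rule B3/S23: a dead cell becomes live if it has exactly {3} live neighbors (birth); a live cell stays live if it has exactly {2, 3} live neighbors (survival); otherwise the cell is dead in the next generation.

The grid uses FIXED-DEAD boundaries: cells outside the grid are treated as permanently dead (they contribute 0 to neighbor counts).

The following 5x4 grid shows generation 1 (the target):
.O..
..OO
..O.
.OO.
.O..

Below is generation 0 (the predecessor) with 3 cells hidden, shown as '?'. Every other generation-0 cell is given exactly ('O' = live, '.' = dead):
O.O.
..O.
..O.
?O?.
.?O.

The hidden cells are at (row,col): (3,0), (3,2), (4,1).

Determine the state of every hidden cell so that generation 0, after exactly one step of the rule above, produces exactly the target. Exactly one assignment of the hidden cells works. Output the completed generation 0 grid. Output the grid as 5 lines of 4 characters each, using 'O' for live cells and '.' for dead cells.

Hidden generation-0 cells (in order): (3,0), (3,2), (4,1).
A hidden cell only influences target cells in its own 3x3 neighborhood. Try each of the 2^3 = 8 assignments, step the completed generation 0 forward once under B3/S23, and compare with the target:
  (3,0)=. (3,2)=. (4,1)=. -> step gives (2,1)='O' but target has '.' -> reject
  (3,0)=. (3,2)=. (4,1)=O -> step gives (2,1)='O' but target has '.' -> reject
  (3,0)=. (3,2)=O (4,1)=. -> step gives (2,3)='O' but target has '.' -> reject
  (3,0)=. (3,2)=O (4,1)=O -> step gives (2,3)='O' but target has '.' -> reject
  (3,0)=O (3,2)=. (4,1)=. -> step reproduces the target at every cell -> ACCEPT
  (3,0)=O (3,2)=. (4,1)=O -> step gives (3,0)='O' but target has '.' -> reject
  (3,0)=O (3,2)=O (4,1)=. -> step gives (2,3)='O' but target has '.' -> reject
  (3,0)=O (3,2)=O (4,1)=O -> step gives (2,3)='O' but target has '.' -> reject
Unique solution: (3,0)=live, (3,2)=dead, (4,1)=dead.
Check: live-neighbor counts of every cell in the completed generation 0:
0312
1423
2422
1332
2311
Applying B3/S23 to generation 0 with these counts gives:
.O..
..OO
..O.
.OO.
.O..
which matches the target exactly.

Answer: O.O.
..O.
..O.
OO..
..O.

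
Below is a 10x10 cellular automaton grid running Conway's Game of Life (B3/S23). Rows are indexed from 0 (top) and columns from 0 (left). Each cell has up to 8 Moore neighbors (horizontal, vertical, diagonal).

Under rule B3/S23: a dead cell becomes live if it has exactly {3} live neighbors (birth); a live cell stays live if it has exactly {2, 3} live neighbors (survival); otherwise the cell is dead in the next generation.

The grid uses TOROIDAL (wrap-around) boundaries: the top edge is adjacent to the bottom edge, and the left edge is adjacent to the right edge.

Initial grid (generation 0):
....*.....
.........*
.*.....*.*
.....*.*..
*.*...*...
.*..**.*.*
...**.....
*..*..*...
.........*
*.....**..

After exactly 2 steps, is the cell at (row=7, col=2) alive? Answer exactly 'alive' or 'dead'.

Answer: alive

Derivation:
Simulating step by step:
Generation 0 (given above): 24 live cells
Generation 1: 29 live cells
..........
*.......*.
*.....*...
**.....**.
**..*..**.
***.***...
*.**..*...
...**.....
*.....**.*
..........
Generation 2: 21 live cells
..........
.........*
*.......*.
......*.*.
...**...*.
....*.*...
*.....*...
********.*
..........
..........

Cell (7,2) at generation 2: 1 -> alive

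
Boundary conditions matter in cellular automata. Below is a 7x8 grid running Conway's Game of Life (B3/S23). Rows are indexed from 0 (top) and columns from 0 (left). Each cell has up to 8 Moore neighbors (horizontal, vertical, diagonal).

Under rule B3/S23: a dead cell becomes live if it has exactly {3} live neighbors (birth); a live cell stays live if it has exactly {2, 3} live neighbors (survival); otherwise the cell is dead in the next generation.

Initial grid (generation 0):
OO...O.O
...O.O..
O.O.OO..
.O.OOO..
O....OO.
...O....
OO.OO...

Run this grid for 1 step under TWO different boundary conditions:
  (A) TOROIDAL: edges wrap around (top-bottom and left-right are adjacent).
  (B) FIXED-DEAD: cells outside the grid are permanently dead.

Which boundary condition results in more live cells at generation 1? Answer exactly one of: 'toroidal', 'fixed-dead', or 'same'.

Under TOROIDAL boundary, generation 1:
.O.O.OOO
..OO.O.O
.OO...O.
OOOO...O
..OO.OO.
OOOO.O.O
.O.OO..O
Population = 31

Under FIXED-DEAD boundary, generation 1:
....O.O.
O.OO.O..
.OO...O.
OOOO....
..OO.OO.
OOOO.O..
..OOO...
Population = 25

Comparison: toroidal=31, fixed-dead=25 -> toroidal

Answer: toroidal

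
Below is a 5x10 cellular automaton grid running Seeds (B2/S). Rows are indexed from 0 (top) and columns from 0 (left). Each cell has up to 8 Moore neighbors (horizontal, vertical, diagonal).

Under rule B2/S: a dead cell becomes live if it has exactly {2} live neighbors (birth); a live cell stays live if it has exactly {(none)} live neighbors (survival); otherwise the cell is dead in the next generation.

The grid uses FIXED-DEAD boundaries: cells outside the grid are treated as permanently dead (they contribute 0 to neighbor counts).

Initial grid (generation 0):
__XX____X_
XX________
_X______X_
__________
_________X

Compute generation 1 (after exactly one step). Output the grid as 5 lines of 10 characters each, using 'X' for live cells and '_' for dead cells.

Answer: X_________
___X___XXX
__X_______
________XX
__________

Derivation:
Simulating step by step:
Generation 0 (given above): 8 live cells
Generation 1: 8 live cells
(generation 1 grid is the final answer)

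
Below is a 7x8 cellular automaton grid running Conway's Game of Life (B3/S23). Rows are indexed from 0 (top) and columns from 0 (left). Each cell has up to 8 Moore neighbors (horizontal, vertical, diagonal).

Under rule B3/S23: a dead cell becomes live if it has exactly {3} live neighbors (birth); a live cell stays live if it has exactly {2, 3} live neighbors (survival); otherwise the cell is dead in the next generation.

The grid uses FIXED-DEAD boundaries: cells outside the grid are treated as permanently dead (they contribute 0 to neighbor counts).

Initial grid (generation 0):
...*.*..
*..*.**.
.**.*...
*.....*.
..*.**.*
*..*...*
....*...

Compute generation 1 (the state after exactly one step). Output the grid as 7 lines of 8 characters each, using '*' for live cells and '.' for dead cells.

Simulating step by step:
Generation 0 (given above): 19 live cells
Generation 1: 23 live cells
(generation 1 grid is the final answer)

Answer: .....**.
.*.*.**.
*****.*.
..*.*.*.
.*.***.*
...*.**.
........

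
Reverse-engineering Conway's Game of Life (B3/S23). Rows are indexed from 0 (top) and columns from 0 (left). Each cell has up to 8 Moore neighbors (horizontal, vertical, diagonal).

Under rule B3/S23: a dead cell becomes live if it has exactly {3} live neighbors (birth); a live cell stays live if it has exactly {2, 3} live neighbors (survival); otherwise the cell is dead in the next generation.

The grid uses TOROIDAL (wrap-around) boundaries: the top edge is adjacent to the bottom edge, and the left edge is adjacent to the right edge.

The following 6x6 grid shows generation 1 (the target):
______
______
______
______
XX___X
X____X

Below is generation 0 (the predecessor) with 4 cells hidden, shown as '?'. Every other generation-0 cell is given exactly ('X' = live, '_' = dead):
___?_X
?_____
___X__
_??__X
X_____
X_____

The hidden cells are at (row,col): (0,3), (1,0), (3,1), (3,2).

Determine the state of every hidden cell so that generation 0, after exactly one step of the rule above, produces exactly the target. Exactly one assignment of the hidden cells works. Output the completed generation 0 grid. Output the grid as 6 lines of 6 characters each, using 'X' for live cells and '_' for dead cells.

Answer: _____X
______
___X__
__X__X
X_____
X_____

Derivation:
Hidden generation-0 cells (in order): (0,3), (1,0), (3,1), (3,2).
A hidden cell only influences target cells in its own 3x3 neighborhood. Try each of the 2^4 = 16 assignments, step the completed generation 0 forward once under B3/S23, and compare with the target:
  (0,3)=_ (1,0)=_ (3,1)=_ (3,2)=_ -> step gives (4,1)='_' but target has 'X' -> reject
  (0,3)=_ (1,0)=_ (3,1)=_ (3,2)=X -> step reproduces the target at every cell -> ACCEPT
  (0,3)=_ (1,0)=_ (3,1)=X (3,2)=_ -> step gives (3,0)='X' but target has '_' -> reject
  (0,3)=_ (1,0)=_ (3,1)=X (3,2)=X -> step gives (2,2)='X' but target has '_' -> reject
  (0,3)=_ (1,0)=X (3,1)=_ (3,2)=_ -> step gives (0,0)='X' but target has '_' -> reject
  (0,3)=_ (1,0)=X (3,1)=_ (3,2)=X -> step gives (0,0)='X' but target has '_' -> reject
  (0,3)=_ (1,0)=X (3,1)=X (3,2)=_ -> step gives (0,0)='X' but target has '_' -> reject
  (0,3)=_ (1,0)=X (3,1)=X (3,2)=X -> step gives (0,0)='X' but target has '_' -> reject
  (0,3)=X (1,0)=_ (3,1)=_ (3,2)=_ -> step gives (1,4)='X' but target has '_' -> reject
  (0,3)=X (1,0)=_ (3,1)=_ (3,2)=X -> step gives (1,4)='X' but target has '_' -> reject
  (0,3)=X (1,0)=_ (3,1)=X (3,2)=_ -> step gives (1,4)='X' but target has '_' -> reject
  (0,3)=X (1,0)=_ (3,1)=X (3,2)=X -> step gives (1,4)='X' but target has '_' -> reject
  (0,3)=X (1,0)=X (3,1)=_ (3,2)=_ -> step gives (0,0)='X' but target has '_' -> reject
  (0,3)=X (1,0)=X (3,1)=_ (3,2)=X -> step gives (0,0)='X' but target has '_' -> reject
  (0,3)=X (1,0)=X (3,1)=X (3,2)=_ -> step gives (0,0)='X' but target has '_' -> reject
  (0,3)=X (1,0)=X (3,1)=X (3,2)=X -> step gives (0,0)='X' but target has '_' -> reject
Unique solution: (0,3)=dead, (1,0)=dead, (3,1)=dead, (3,2)=live.
Check: live-neighbor counts of every cell in the completed generation 0:
210011
101121
112121
221221
231113
220013
Applying B3/S23 to generation 0 with these counts gives:
______
______
______
______
XX___X
X____X
which matches the target exactly.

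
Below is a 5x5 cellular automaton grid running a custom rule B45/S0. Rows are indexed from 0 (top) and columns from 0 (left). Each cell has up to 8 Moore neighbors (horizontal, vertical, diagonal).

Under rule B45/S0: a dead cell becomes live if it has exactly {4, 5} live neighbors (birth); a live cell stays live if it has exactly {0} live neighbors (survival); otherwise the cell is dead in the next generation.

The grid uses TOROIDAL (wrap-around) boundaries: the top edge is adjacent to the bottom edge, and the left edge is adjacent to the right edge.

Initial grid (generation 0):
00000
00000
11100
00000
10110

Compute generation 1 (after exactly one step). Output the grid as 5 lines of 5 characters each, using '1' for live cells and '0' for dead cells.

Answer: 00000
00000
00000
01100
10000

Derivation:
Simulating step by step:
Generation 0 (given above): 6 live cells
Generation 1: 3 live cells
(generation 1 grid is the final answer)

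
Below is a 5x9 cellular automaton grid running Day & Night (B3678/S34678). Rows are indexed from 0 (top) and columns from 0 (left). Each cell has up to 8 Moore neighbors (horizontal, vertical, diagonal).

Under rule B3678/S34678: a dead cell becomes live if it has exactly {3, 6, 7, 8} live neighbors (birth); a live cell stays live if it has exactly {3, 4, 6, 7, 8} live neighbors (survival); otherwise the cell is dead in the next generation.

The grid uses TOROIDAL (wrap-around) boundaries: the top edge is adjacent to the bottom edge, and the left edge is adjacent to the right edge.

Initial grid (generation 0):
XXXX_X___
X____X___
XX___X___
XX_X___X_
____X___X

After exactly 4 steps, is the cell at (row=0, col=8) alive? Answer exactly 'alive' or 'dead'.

Simulating step by step:
Generation 0 (given above): 16 live cells
Generation 1: 18 live cells
XX______X
XX____X_X
XXX_X_X__
XXX_X____
____X___X
Generation 2: 18 live cells
XX______X
XX___X__X
XXX____X_
X_X_____X
X_XX____X
Generation 3: 16 live cells
X______X_
XX_____X_
XXX_____X
_XX____X_
XXX____X_
Generation 4: 17 live cells
XXX___X_X
__X_____X
_XX____XX
XX_X_____
X_X___X__

Cell (0,8) at generation 4: 1 -> alive

Answer: alive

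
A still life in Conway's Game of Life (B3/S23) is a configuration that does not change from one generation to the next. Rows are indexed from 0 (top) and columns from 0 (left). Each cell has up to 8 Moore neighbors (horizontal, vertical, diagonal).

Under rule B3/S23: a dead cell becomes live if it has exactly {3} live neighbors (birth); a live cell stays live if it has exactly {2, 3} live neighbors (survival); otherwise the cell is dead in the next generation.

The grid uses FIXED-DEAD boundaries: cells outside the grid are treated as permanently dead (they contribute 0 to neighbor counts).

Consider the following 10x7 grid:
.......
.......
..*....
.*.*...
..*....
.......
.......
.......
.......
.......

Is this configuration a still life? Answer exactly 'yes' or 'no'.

Answer: yes

Derivation:
Compute generation 1 and compare to generation 0 (given above):
Generation 1:
.......
.......
..*....
.*.*...
..*....
.......
.......
.......
.......
.......
The grids are IDENTICAL -> still life.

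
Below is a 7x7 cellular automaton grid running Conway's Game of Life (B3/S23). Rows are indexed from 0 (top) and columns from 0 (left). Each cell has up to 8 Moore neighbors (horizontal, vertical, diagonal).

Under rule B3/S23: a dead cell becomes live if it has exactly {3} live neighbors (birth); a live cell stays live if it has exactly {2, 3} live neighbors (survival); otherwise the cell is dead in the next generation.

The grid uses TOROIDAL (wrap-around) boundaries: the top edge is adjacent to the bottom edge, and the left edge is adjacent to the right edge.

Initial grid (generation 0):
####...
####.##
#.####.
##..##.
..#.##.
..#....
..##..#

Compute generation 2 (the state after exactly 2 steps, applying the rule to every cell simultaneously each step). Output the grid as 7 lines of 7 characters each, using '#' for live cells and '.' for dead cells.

Answer: ......#
.......
.......
.....##
#.#.#.#
###.#..
.#..###

Derivation:
Simulating step by step:
Generation 0 (given above): 26 live cells
Generation 1: 12 live cells
.....#.
.....#.
.......
#......
..#.###
.##.##.
#......
Generation 2: 15 live cells
(generation 2 grid is the final answer)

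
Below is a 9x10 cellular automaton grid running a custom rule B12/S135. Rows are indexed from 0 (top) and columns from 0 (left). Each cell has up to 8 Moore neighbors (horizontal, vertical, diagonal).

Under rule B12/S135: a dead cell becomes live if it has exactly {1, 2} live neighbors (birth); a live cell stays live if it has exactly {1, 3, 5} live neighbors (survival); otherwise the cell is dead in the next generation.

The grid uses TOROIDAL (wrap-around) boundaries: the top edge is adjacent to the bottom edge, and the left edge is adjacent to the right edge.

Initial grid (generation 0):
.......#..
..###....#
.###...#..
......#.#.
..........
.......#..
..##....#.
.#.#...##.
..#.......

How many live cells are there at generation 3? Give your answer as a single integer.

Answer: 61

Derivation:
Simulating step by step:
Generation 0 (given above): 20 live cells
Generation 1: 53 live cells
##..###.##
#....###..
#....##..#
##.####.##
.....##.##
.####.####
###.#.#.##
#..##.#..#
##.##.#..#
Generation 2: 23 live cells
......#.##
#.##......
#.##.....#
#.##..#...
......#...
....#.....
.##...#.#.
...#......
....#.#...
Generation 3: 61 live cells
###.#.#.#.
#.######..
#.##.#####
..#######.
###.#.##.#
####..#.##
##..##.#.#
##..#.#.##
#.###.#.##
Population at generation 3: 61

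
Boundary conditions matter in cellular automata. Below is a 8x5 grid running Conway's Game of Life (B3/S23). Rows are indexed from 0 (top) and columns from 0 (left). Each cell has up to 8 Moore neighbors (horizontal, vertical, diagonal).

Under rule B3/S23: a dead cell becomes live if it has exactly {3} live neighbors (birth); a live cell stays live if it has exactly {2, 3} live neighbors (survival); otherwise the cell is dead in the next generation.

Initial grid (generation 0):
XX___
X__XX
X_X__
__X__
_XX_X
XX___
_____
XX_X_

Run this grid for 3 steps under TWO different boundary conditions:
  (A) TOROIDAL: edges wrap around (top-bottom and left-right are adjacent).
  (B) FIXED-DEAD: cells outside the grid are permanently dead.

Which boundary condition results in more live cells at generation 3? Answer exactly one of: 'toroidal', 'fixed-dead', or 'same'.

Under TOROIDAL boundary, generation 3:
_____
_XX_X
____X
_XX__
_X___
_____
_____
_X_XX
Population = 10

Under FIXED-DEAD boundary, generation 3:
X_XX_
X__X_
__X__
_XXX_
_X___
_X___
_____
_____
Population = 11

Comparison: toroidal=10, fixed-dead=11 -> fixed-dead

Answer: fixed-dead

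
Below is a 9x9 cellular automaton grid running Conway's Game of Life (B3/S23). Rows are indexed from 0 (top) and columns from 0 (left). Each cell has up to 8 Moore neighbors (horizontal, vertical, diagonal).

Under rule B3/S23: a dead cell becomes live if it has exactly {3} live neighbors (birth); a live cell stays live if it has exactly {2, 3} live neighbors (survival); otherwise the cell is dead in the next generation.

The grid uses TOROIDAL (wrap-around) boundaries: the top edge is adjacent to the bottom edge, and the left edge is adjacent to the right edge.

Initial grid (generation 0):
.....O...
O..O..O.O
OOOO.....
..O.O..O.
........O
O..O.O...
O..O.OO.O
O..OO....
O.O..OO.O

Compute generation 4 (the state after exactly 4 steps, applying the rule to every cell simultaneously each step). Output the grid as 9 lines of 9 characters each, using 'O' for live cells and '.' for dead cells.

Answer: ...OO....
OOO.....O
......O..
.......O.
....OOO..
O.....O..
O..O.OOO.
..O..O..O
O.OO.....

Derivation:
Simulating step by step:
Generation 0 (given above): 29 live cells
Generation 1: 35 live cells
.O..OO...
O..OO...O
O...O..O.
O.O.....O
...OO...O
O....OOO.
OOOO.OO.O
..OO.....
OO.O.OO.O
Generation 2: 27 live cells
.O....OO.
OO.O....O
....O..O.
OO..O..O.
.O.OOOO..
.........
O..O.O..O
.........
OO.O.OO..
Generation 3: 40 live cells
....OOOO.
OOO...O.O
..OOO..O.
OOO....OO
OOOOOOO..
O.OO..O..
.........
.OO..OO.O
OOO..OOO.
Generation 4: 24 live cells
(generation 4 grid is the final answer)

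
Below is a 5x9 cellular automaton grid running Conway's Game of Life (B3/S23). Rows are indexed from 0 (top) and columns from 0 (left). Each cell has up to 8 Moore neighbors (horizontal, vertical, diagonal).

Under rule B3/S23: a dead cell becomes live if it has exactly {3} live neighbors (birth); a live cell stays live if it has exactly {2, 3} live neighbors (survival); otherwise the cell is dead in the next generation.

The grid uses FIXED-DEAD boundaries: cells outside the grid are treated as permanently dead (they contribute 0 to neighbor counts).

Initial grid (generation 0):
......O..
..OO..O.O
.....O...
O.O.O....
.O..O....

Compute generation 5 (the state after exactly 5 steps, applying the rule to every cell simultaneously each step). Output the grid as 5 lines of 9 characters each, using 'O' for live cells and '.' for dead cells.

Answer: .........
.O...OOO.
O.O..O.O.
.....OO..
.........

Derivation:
Simulating step by step:
Generation 0 (given above): 11 live cells
Generation 1: 14 live cells
.......O.
.....OOO.
.OO.OO...
.O.OOO...
.O.O.....
Generation 2: 10 live cells
.......O.
....OO.O.
.OO......
OO...O...
...O.....
Generation 3: 10 live cells
......O..
......O..
OOO.OOO..
OO.......
.........
Generation 4: 10 live cells
.........
.O....OO.
O.O..OO..
O.O..O...
.........
Generation 5: 10 live cells
(generation 5 grid is the final answer)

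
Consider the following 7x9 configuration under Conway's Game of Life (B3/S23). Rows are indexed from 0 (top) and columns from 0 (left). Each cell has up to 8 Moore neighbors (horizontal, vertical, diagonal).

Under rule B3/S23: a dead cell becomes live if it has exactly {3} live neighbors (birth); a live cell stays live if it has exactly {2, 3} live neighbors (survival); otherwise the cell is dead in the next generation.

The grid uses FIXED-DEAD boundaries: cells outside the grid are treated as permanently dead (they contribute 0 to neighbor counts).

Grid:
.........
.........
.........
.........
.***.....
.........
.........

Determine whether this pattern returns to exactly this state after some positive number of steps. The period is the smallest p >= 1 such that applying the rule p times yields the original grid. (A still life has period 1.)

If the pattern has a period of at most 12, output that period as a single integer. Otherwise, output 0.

Answer: 2

Derivation:
Simulating and comparing each generation to the original:
Gen 0 (original, given above): 3 live cells
Gen 1: 3 live cells, differs from original
Gen 2: 3 live cells, MATCHES original -> period = 2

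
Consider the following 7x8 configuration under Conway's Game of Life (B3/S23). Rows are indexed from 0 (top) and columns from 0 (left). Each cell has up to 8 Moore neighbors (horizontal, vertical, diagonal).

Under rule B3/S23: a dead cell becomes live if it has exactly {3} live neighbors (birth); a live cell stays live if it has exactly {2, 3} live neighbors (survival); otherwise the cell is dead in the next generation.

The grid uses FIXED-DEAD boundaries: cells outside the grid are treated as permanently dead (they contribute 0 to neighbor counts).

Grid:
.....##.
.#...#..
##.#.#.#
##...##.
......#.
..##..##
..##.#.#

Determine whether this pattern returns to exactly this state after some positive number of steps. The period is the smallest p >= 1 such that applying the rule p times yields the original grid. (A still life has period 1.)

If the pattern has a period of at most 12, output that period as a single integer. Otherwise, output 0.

Simulating and comparing each generation to the original:
Gen 0 (original, given above): 22 live cells
Gen 1: 24 live cells, differs from original
Gen 2: 20 live cells, differs from original
Gen 3: 16 live cells, differs from original
Gen 4: 15 live cells, differs from original
Gen 5: 15 live cells, differs from original
Gen 6: 11 live cells, differs from original
Gen 7: 8 live cells, differs from original
Gen 8: 10 live cells, differs from original
Gen 9: 13 live cells, differs from original
Gen 10: 16 live cells, differs from original
Gen 11: 13 live cells, differs from original
Gen 12: 14 live cells, differs from original
No period found within 12 steps.

Answer: 0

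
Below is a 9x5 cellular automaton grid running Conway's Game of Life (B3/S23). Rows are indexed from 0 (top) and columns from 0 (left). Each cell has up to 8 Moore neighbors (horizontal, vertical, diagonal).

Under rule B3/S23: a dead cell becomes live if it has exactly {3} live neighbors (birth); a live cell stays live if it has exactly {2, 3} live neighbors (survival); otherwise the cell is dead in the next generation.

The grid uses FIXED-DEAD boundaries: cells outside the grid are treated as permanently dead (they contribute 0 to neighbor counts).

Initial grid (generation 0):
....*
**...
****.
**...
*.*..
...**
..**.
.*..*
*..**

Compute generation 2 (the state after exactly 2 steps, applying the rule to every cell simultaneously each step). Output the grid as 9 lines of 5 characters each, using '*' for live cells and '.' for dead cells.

Simulating step by step:
Generation 0 (given above): 20 live cells
Generation 1: 13 live cells
.....
*..*.
.....
...*.
*.**.
.*..*
..*..
.*..*
...**
Generation 2: 14 live cells
(generation 2 grid is the final answer)

Answer: .....
.....
.....
..**.
.****
.*...
.***.
..*.*
...**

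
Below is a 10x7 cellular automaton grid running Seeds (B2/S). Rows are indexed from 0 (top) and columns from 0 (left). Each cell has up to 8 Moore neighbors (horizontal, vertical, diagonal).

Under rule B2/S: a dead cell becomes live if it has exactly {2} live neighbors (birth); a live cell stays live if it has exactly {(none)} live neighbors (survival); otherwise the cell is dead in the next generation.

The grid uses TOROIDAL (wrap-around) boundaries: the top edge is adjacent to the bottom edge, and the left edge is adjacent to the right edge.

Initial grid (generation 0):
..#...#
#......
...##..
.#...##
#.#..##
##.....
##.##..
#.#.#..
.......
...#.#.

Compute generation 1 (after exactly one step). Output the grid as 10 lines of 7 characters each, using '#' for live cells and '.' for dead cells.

Simulating step by step:
Generation 0 (given above): 23 live cells
Generation 1: 23 live cells
(generation 1 grid is the final answer)

Answer: ##.###.
.##.###
.##....
.......
....#..
.......
.....#.
.....##
.##..##
..#.#.#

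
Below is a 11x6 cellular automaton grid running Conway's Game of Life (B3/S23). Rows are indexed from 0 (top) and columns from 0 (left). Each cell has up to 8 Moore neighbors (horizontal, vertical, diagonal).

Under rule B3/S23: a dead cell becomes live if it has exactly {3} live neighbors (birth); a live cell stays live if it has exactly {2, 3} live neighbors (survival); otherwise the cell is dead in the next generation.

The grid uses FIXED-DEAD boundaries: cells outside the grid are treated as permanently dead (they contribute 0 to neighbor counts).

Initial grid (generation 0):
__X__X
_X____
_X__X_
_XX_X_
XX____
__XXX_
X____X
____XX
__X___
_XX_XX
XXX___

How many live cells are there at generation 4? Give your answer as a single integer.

Answer: 26

Derivation:
Simulating step by step:
Generation 0 (given above): 25 live cells
Generation 1: 22 live cells
______
_XX___
XX_X__
__XX__
X___X_
X_XXX_
_____X
____XX
_XX___
X_____
X_XX__
Generation 2: 21 live cells
______
XXX___
X__X__
X_XXX_
____X_
_X_XXX
_____X
____XX
_X____
X__X__
_X____
Generation 3: 19 live cells
_X____
XXX___
X___X_
_XX_X_
_X____
___X_X
___X__
____XX
____X_
XXX___
______
Generation 4: 26 live cells
XXX___
X_X___
X_____
XXXX__
_X_XX_
__X_X_
___X_X
___XXX
_X_XXX
_X____
_X____
Population at generation 4: 26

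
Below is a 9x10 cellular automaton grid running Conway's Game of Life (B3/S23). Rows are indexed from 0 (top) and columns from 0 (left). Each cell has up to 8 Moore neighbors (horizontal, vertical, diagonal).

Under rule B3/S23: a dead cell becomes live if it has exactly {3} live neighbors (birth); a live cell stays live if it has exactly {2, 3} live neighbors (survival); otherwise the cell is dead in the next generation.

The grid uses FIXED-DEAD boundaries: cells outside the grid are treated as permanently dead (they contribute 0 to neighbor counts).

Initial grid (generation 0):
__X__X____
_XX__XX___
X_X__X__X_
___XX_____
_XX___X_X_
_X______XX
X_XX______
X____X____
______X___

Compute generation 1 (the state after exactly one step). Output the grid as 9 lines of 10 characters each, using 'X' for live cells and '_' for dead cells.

Answer: _XX__XX___
__XXXXX___
__X__XX___
___XXX_X__
_XXX___XXX
X__X___XXX
X_X_______
_X________
__________

Derivation:
Simulating step by step:
Generation 0 (given above): 25 live cells
Generation 1: 30 live cells
(generation 1 grid is the final answer)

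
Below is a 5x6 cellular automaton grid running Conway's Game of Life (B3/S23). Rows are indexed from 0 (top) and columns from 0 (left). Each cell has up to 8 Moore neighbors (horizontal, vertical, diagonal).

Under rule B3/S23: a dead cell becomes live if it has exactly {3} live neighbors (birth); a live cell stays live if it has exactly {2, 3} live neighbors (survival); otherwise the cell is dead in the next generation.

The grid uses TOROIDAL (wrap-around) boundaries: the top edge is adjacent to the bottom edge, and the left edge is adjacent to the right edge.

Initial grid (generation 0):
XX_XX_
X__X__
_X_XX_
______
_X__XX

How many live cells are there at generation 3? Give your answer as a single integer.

Answer: 10

Derivation:
Simulating step by step:
Generation 0 (given above): 12 live cells
Generation 1: 15 live cells
_X_X__
X_____
__XXX_
X_XX_X
_XXXXX
Generation 2: 10 live cells
_X_X_X
_X__X_
X_X_X_
X_____
_____X
Generation 3: 10 live cells
__X__X
_X__X_
X__X__
XX____
____XX
Population at generation 3: 10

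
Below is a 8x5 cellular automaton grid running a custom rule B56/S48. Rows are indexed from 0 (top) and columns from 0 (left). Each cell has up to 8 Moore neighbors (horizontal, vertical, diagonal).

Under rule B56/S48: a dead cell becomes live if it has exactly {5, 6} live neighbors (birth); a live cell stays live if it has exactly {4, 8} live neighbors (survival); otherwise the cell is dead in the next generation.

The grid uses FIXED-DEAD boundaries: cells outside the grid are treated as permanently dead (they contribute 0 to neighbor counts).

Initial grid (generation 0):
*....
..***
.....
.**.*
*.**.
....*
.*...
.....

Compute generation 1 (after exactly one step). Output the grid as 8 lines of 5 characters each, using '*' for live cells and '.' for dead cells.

Answer: .....
.....
...*.
.....
...*.
.....
.....
.....

Derivation:
Simulating step by step:
Generation 0 (given above): 12 live cells
Generation 1: 2 live cells
(generation 1 grid is the final answer)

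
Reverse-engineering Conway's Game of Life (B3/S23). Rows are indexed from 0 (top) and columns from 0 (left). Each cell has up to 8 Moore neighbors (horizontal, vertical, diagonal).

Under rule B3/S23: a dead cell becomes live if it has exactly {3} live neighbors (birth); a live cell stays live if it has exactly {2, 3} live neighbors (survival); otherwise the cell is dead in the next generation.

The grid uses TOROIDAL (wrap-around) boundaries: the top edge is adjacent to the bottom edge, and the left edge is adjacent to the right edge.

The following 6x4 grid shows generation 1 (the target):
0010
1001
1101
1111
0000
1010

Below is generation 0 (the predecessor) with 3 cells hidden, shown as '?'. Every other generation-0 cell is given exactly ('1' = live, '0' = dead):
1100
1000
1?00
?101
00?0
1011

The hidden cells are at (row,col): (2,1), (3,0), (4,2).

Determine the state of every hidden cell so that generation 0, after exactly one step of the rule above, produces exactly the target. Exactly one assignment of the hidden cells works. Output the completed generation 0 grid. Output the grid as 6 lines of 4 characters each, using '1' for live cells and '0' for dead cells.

Answer: 1100
1000
1000
0101
0010
1011

Derivation:
Hidden generation-0 cells (in order): (2,1), (3,0), (4,2).
A hidden cell only influences target cells in its own 3x3 neighborhood. Try each of the 2^3 = 8 assignments, step the completed generation 0 forward once under B3/S23, and compare with the target:
  (2,1)=0 (3,0)=0 (4,2)=0 -> step gives (3,1)='0' but target has '1' -> reject
  (2,1)=0 (3,0)=0 (4,2)=1 -> step reproduces the target at every cell -> ACCEPT
  (2,1)=0 (3,0)=1 (4,2)=0 -> step gives (2,0)='0' but target has '1' -> reject
  (2,1)=0 (3,0)=1 (4,2)=1 -> step gives (2,0)='0' but target has '1' -> reject
  (2,1)=1 (3,0)=0 (4,2)=0 -> step gives (1,0)='0' but target has '1' -> reject
  (2,1)=1 (3,0)=0 (4,2)=1 -> step gives (1,0)='0' but target has '1' -> reject
  (2,1)=1 (3,0)=1 (4,2)=0 -> step gives (1,0)='0' but target has '1' -> reject
  (2,1)=1 (3,0)=1 (4,2)=1 -> step gives (1,0)='0' but target has '1' -> reject
Unique solution: (2,1)=dead, (3,0)=dead, (4,2)=live.
Check: live-neighbor counts of every cell in the completed generation 0:
4435
3413
3323
3232
4445
3534
Applying B3/S23 to generation 0 with these counts gives:
0010
1001
1101
1111
0000
1010
which matches the target exactly.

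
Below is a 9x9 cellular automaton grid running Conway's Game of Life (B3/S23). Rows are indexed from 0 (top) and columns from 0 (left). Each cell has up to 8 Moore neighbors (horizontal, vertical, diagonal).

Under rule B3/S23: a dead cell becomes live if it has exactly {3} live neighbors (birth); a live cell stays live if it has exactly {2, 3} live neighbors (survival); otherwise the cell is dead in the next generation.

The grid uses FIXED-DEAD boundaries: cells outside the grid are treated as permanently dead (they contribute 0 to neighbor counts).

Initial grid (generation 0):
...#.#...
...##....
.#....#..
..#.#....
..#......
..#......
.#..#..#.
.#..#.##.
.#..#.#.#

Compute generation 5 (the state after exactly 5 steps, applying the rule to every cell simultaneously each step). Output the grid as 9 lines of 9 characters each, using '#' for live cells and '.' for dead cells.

Answer: ...#.....
.....#...
...#..#..
....#.#..
.....##..
.......#.
......#.#
.###.#.#.
.........

Derivation:
Simulating step by step:
Generation 0 (given above): 21 live cells
Generation 1: 30 live cells
...#.....
..####...
..#.##...
.###.....
.##......
.###.....
.###.###.
#####.#.#
......#..
Generation 2: 20 live cells
..##.....
..#..#...
.....#...
....#....
#........
#...#.#..
.....###.
#...#....
.###.#.#.
Generation 3: 22 live cells
..##.....
..###....
....##...
.........
.....#...
......##.
....#.##.
.####..#.
.####....
Generation 4: 18 live cells
..#.#....
..#..#...
....##...
....##...
......#..
.......#.
..#.#...#
.#....##.
.#..#....
Generation 5: 16 live cells
(generation 5 grid is the final answer)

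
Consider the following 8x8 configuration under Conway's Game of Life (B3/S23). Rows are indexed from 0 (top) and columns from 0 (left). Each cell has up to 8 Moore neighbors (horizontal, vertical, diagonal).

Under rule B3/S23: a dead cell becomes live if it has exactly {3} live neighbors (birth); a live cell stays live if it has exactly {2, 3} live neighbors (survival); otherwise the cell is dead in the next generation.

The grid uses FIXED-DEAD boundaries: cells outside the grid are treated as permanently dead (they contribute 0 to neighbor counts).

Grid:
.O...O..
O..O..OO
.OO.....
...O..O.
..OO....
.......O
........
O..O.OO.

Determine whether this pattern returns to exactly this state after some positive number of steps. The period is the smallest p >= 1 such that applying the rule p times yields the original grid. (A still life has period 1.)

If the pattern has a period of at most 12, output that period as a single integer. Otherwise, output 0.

Answer: 0

Derivation:
Simulating and comparing each generation to the original:
Gen 0 (original, given above): 17 live cells
Gen 1: 13 live cells, differs from original
Gen 2: 13 live cells, differs from original
Gen 3: 16 live cells, differs from original
Gen 4: 19 live cells, differs from original
Gen 5: 19 live cells, differs from original
Gen 6: 18 live cells, differs from original
Gen 7: 22 live cells, differs from original
Gen 8: 8 live cells, differs from original
Gen 9: 4 live cells, differs from original
Gen 10: 4 live cells, differs from original
Gen 11: 4 live cells, differs from original
Gen 12: 4 live cells, differs from original
No period found within 12 steps.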